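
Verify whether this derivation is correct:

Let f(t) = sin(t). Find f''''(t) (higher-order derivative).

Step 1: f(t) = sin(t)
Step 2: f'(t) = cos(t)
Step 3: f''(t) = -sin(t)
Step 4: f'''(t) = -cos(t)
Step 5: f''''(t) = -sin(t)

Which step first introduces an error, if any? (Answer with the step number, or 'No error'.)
Step 5

Step 5 is incorrect due to a sign flip.
The step shows: -sin(t)
The correct value should be: sin(t)

Explanation: The sign of the whole expression was flipped: the term sin(t) was incorrectly written as -sin(t)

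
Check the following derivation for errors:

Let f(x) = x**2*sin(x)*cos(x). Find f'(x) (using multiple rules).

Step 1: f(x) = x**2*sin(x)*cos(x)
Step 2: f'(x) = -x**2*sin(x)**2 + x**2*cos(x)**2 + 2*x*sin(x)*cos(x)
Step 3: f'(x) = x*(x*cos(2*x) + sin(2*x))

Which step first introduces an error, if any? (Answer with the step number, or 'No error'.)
No error

All steps in this derivation are correct.
The final answer f'(x) = x*(x*cos(2*x) + sin(2*x)) is valid.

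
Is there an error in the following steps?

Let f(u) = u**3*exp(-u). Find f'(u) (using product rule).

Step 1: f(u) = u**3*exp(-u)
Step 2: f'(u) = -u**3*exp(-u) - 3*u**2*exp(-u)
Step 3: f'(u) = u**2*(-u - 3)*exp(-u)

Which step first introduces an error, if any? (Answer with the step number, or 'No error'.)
Step 2

Step 2 is incorrect due to a sign flip.
The step shows: -u**3*exp(-u) - 3*u**2*exp(-u)
The correct value should be: -u**3*exp(-u) + 3*u**2*exp(-u)

Explanation: The sign of one term was flipped: the term 3*u**2*exp(-u) was incorrectly written as -3*u**2*exp(-u)
The later steps are derived from this incorrect expression, so the error originates in Step 2.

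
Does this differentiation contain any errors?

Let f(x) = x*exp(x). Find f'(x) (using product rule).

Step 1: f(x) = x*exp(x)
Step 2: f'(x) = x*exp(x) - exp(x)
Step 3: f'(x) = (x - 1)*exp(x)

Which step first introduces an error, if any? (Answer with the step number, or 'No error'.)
Step 2

Step 2 is incorrect due to a sign flip.
The step shows: x*exp(x) - exp(x)
The correct value should be: x*exp(x) + exp(x)

Explanation: The sign of one term was flipped: the term exp(x) was incorrectly written as -exp(x)
The later steps are derived from this incorrect expression, so the error originates in Step 2.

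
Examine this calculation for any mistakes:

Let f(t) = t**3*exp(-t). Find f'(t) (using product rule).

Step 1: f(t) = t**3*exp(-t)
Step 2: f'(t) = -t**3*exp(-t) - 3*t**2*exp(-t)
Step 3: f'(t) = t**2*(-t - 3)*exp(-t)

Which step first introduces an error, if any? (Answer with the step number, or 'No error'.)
Step 2

Step 2 is incorrect due to a sign flip.
The step shows: -t**3*exp(-t) - 3*t**2*exp(-t)
The correct value should be: -t**3*exp(-t) + 3*t**2*exp(-t)

Explanation: The sign of one term was flipped: the term 3*t**2*exp(-t) was incorrectly written as -3*t**2*exp(-t)
The later steps are derived from this incorrect expression, so the error originates in Step 2.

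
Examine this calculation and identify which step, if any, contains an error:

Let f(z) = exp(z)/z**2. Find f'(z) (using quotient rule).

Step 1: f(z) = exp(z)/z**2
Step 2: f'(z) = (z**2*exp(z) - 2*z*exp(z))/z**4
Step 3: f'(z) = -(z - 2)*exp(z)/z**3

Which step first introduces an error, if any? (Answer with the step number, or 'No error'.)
Step 3

Step 3 is incorrect due to a sign flip.
The step shows: -(z - 2)*exp(z)/z**3
The correct value should be: (z - 2)*exp(z)/z**3

Explanation: The sign of the whole expression was flipped: the term (z - 2)*exp(z)/z**3 was incorrectly written as -(z - 2)*exp(z)/z**3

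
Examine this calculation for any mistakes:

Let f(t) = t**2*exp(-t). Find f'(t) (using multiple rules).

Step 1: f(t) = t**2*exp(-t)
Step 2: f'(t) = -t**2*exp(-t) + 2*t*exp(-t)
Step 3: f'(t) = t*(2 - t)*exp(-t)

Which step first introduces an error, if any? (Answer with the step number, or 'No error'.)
No error

All steps in this derivation are correct.
The final answer f'(t) = t*(2 - t)*exp(-t) is valid.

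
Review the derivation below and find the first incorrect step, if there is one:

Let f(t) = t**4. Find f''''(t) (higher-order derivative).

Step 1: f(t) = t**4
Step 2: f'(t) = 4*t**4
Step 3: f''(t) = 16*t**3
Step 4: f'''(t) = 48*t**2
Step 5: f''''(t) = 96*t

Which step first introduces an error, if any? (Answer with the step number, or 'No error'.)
Step 2

Step 2 is incorrect due to a wrong exponent.
The step shows: 4*t**4
The correct value should be: 4*t**3

Explanation: The exponent 3 on t was incorrectly written as 4: the term 4*t**3 was incorrectly written as 4*t**4
The later steps are derived from this incorrect expression, so the error originates in Step 2.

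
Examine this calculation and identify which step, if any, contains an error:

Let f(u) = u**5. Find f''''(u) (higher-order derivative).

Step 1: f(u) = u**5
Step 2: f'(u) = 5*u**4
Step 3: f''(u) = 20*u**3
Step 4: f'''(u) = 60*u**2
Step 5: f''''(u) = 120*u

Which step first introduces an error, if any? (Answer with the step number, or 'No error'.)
No error

All steps in this derivation are correct.
The final answer f''''(u) = 120*u is valid.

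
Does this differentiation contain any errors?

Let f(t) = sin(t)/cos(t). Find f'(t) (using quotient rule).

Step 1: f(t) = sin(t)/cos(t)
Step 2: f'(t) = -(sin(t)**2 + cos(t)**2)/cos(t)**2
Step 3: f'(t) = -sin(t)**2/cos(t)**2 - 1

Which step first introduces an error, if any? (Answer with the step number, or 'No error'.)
Step 2

Step 2 is incorrect due to a sign flip.
The step shows: -(sin(t)**2 + cos(t)**2)/cos(t)**2
The correct value should be: (sin(t)**2 + cos(t)**2)/cos(t)**2

Explanation: The sign of the whole expression was flipped: the term (sin(t)**2 + cos(t)**2)/cos(t)**2 was incorrectly written as -(sin(t)**2 + cos(t)**2)/cos(t)**2
The later steps are derived from this incorrect expression, so the error originates in Step 2.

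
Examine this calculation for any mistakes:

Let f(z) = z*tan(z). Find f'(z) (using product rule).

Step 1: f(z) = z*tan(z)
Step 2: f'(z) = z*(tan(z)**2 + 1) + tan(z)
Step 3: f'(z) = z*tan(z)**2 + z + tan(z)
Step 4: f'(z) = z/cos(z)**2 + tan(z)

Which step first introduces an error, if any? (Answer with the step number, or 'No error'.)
No error

All steps in this derivation are correct.
The final answer f'(z) = z/cos(z)**2 + tan(z) is valid.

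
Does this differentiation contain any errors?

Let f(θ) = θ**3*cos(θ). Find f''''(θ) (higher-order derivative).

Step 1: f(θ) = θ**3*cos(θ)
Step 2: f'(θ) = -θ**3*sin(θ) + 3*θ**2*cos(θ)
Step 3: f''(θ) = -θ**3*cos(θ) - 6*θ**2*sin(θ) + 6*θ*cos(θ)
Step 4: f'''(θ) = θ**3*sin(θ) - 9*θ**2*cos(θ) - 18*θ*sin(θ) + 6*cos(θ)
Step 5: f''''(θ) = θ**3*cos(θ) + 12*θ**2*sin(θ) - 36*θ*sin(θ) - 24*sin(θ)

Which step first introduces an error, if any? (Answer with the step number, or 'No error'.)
Step 5

Step 5 is incorrect due to a wrong trig function.
The step shows: θ**3*cos(θ) + 12*θ**2*sin(θ) - 36*θ*sin(θ) - 24*sin(θ)
The correct value should be: θ**3*cos(θ) + 12*θ**2*sin(θ) - 36*θ*cos(θ) - 24*sin(θ)

Explanation: cos(θ) was incorrectly written as sin(θ): the term -36*θ*cos(θ) was incorrectly written as -36*θ*sin(θ)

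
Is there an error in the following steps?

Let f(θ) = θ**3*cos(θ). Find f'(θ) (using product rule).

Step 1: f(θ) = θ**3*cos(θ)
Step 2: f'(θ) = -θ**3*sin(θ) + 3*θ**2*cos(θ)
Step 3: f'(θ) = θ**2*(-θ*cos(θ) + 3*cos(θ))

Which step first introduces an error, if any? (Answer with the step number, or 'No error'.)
Step 3

Step 3 is incorrect due to a wrong trig function.
The step shows: θ**2*(-θ*cos(θ) + 3*cos(θ))
The correct value should be: θ**2*(-θ*sin(θ) + 3*cos(θ))

Explanation: sin(θ) was incorrectly written as cos(θ): the term θ**2*(-θ*sin(θ) + 3*cos(θ)) was incorrectly written as θ**2*(-θ*cos(θ) + 3*cos(θ))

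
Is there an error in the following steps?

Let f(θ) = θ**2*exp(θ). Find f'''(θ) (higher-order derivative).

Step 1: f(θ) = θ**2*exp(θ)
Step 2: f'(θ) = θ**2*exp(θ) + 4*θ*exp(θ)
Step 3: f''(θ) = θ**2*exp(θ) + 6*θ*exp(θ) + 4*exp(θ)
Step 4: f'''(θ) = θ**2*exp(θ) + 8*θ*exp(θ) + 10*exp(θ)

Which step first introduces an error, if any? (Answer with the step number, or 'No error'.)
Step 2

Step 2 is incorrect due to a wrong coefficient.
The step shows: θ**2*exp(θ) + 4*θ*exp(θ)
The correct value should be: θ**2*exp(θ) + 2*θ*exp(θ)

Explanation: The coefficient 2 was incorrectly written as 4: the term 2*θ*exp(θ) was incorrectly written as 4*θ*exp(θ)
The later steps are derived from this incorrect expression, so the error originates in Step 2.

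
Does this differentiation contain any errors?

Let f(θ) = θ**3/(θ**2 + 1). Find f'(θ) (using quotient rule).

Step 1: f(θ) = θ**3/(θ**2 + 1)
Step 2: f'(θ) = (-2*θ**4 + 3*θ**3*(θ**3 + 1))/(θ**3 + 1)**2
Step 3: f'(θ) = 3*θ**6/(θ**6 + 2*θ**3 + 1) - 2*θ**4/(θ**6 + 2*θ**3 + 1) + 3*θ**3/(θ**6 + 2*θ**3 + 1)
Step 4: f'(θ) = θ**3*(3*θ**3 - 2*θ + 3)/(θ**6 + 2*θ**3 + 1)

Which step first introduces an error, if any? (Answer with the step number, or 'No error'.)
Step 2

Step 2 is incorrect due to a wrong exponent.
The step shows: (-2*θ**4 + 3*θ**3*(θ**3 + 1))/(θ**3 + 1)**2
The correct value should be: (-2*θ**4 + 3*θ**2*(θ**2 + 1))/(θ**2 + 1)**2

Explanation: The exponent 2 on θ was incorrectly written as 3: the term (-2*θ**4 + 3*θ**2*(θ**2 + 1))/(θ**2 + 1)**2 was incorrectly written as (-2*θ**4 + 3*θ**3*(θ**3 + 1))/(θ**3 + 1)**2
The later steps are derived from this incorrect expression, so the error originates in Step 2.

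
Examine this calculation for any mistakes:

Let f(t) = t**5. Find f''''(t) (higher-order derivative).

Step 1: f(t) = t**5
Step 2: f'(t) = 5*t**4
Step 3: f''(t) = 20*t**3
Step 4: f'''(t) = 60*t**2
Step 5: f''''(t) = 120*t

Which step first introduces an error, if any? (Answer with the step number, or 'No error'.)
No error

All steps in this derivation are correct.
The final answer f''''(t) = 120*t is valid.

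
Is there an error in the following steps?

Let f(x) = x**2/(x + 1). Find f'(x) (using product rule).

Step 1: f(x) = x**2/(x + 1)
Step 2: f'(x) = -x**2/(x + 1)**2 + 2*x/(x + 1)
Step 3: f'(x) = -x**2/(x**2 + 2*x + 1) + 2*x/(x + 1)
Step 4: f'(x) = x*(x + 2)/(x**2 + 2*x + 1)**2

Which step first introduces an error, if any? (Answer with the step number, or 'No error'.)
Step 4

Step 4 is incorrect due to a wrong exponent.
The step shows: x*(x + 2)/(x**2 + 2*x + 1)**2
The correct value should be: x*(x + 2)/(x**2 + 2*x + 1)

Explanation: The exponent -1 on x**2 + 2*x + 1 was incorrectly written as -2: the term x*(x + 2)/(x**2 + 2*x + 1) was incorrectly written as x*(x + 2)/(x**2 + 2*x + 1)**2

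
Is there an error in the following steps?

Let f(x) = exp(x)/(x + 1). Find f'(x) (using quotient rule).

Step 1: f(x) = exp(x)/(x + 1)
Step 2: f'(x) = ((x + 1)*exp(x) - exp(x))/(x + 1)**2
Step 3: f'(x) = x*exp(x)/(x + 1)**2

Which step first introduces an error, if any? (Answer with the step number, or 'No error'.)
No error

All steps in this derivation are correct.
The final answer f'(x) = x*exp(x)/(x + 1)**2 is valid.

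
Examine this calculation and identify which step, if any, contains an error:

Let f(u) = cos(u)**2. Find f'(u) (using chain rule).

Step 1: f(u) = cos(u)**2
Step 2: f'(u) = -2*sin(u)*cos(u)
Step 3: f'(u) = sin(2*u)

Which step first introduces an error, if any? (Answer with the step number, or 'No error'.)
Step 3

Step 3 is incorrect due to a sign flip.
The step shows: sin(2*u)
The correct value should be: -sin(2*u)

Explanation: The sign of the whole expression was flipped: the term -sin(2*u) was incorrectly written as sin(2*u)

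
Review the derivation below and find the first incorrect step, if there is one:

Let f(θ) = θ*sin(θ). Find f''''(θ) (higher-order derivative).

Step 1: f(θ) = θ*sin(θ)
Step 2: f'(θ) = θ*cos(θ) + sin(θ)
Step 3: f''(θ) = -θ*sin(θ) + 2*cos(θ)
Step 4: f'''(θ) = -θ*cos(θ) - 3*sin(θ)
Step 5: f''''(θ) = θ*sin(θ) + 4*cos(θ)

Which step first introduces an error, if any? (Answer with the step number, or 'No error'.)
Step 5

Step 5 is incorrect due to a sign flip.
The step shows: θ*sin(θ) + 4*cos(θ)
The correct value should be: θ*sin(θ) - 4*cos(θ)

Explanation: The sign of one term was flipped: the term -4*cos(θ) was incorrectly written as 4*cos(θ)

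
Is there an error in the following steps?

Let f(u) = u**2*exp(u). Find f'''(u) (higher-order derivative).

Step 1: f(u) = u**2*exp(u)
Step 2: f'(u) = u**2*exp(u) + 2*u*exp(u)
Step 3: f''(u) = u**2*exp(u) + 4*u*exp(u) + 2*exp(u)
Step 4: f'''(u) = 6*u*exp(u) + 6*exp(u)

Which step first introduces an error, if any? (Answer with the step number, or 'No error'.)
Step 4

Step 4 is incorrect due to a dropped term.
The step shows: 6*u*exp(u) + 6*exp(u)
The correct value should be: u**2*exp(u) + 6*u*exp(u) + 6*exp(u)

Explanation: A term was dropped: the term u**2*exp(u) was incorrectly omitted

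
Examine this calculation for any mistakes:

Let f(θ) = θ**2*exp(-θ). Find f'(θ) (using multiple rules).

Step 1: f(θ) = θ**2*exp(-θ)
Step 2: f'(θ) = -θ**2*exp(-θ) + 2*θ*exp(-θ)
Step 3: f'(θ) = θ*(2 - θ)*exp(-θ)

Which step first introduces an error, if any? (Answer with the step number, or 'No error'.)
No error

All steps in this derivation are correct.
The final answer f'(θ) = θ*(2 - θ)*exp(-θ) is valid.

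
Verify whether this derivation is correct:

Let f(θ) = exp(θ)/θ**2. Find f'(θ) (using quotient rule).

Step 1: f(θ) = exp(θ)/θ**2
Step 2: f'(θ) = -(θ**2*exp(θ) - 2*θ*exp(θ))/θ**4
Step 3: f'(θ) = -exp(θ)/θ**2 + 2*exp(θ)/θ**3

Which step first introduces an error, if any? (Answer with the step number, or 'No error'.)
Step 2

Step 2 is incorrect due to a sign flip.
The step shows: -(θ**2*exp(θ) - 2*θ*exp(θ))/θ**4
The correct value should be: (θ**2*exp(θ) - 2*θ*exp(θ))/θ**4

Explanation: The sign of the whole expression was flipped: the term (θ**2*exp(θ) - 2*θ*exp(θ))/θ**4 was incorrectly written as -(θ**2*exp(θ) - 2*θ*exp(θ))/θ**4
The later steps are derived from this incorrect expression, so the error originates in Step 2.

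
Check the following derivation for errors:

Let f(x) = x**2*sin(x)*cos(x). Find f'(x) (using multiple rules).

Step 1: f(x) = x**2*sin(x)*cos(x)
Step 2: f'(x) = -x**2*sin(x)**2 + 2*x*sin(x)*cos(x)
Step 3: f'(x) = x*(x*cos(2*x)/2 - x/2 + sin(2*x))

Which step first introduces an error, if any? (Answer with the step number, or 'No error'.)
Step 2

Step 2 is incorrect due to a dropped term.
The step shows: -x**2*sin(x)**2 + 2*x*sin(x)*cos(x)
The correct value should be: -x**2*sin(x)**2 + x**2*cos(x)**2 + 2*x*sin(x)*cos(x)

Explanation: A term was dropped: the term x**2*cos(x)**2 was incorrectly omitted
The later steps are derived from this incorrect expression, so the error originates in Step 2.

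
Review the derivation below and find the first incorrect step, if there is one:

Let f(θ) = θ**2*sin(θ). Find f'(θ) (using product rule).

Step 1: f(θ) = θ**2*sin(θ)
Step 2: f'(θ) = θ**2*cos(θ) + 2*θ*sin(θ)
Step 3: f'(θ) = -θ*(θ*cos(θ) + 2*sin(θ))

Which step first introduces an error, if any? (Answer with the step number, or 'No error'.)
Step 3

Step 3 is incorrect due to a sign flip.
The step shows: -θ*(θ*cos(θ) + 2*sin(θ))
The correct value should be: θ*(θ*cos(θ) + 2*sin(θ))

Explanation: The sign of the whole expression was flipped: the term θ*(θ*cos(θ) + 2*sin(θ)) was incorrectly written as -θ*(θ*cos(θ) + 2*sin(θ))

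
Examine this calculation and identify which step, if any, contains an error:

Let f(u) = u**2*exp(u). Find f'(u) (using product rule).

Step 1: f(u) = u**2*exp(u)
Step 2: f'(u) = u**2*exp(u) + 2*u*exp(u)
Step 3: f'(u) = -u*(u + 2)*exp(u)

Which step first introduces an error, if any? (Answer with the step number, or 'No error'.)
Step 3

Step 3 is incorrect due to a sign flip.
The step shows: -u*(u + 2)*exp(u)
The correct value should be: u*(u + 2)*exp(u)

Explanation: The sign of the whole expression was flipped: the term u*(u + 2)*exp(u) was incorrectly written as -u*(u + 2)*exp(u)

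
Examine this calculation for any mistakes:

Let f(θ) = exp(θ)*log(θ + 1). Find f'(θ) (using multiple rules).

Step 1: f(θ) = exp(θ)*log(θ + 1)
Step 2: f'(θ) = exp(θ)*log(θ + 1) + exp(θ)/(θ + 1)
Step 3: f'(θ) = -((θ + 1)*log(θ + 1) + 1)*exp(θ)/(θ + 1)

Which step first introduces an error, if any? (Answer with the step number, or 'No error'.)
Step 3

Step 3 is incorrect due to a sign flip.
The step shows: -((θ + 1)*log(θ + 1) + 1)*exp(θ)/(θ + 1)
The correct value should be: ((θ + 1)*log(θ + 1) + 1)*exp(θ)/(θ + 1)

Explanation: The sign of the whole expression was flipped: the term ((θ + 1)*log(θ + 1) + 1)*exp(θ)/(θ + 1) was incorrectly written as -((θ + 1)*log(θ + 1) + 1)*exp(θ)/(θ + 1)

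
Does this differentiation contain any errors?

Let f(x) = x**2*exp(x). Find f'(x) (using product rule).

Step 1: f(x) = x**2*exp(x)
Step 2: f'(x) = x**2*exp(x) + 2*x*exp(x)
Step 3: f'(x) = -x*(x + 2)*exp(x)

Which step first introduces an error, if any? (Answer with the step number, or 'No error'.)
Step 3

Step 3 is incorrect due to a sign flip.
The step shows: -x*(x + 2)*exp(x)
The correct value should be: x*(x + 2)*exp(x)

Explanation: The sign of the whole expression was flipped: the term x*(x + 2)*exp(x) was incorrectly written as -x*(x + 2)*exp(x)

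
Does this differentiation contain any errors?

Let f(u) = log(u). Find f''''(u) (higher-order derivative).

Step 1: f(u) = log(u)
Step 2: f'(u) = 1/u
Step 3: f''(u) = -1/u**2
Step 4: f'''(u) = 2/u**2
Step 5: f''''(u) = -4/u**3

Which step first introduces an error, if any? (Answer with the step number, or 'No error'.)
Step 4

Step 4 is incorrect due to a wrong exponent.
The step shows: 2/u**2
The correct value should be: 2/u**3

Explanation: The exponent -3 on u was incorrectly written as -2: the term 2/u**3 was incorrectly written as 2/u**2
The later steps are derived from this incorrect expression, so the error originates in Step 4.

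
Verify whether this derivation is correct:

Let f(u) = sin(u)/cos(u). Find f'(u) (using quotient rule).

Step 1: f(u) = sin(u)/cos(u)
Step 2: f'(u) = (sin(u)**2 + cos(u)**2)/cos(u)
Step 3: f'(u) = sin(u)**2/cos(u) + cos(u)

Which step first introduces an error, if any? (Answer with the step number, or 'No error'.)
Step 2

Step 2 is incorrect due to a wrong exponent.
The step shows: (sin(u)**2 + cos(u)**2)/cos(u)
The correct value should be: (sin(u)**2 + cos(u)**2)/cos(u)**2

Explanation: The exponent -2 on cos(u) was incorrectly written as -1: the term (sin(u)**2 + cos(u)**2)/cos(u)**2 was incorrectly written as (sin(u)**2 + cos(u)**2)/cos(u)
The later steps are derived from this incorrect expression, so the error originates in Step 2.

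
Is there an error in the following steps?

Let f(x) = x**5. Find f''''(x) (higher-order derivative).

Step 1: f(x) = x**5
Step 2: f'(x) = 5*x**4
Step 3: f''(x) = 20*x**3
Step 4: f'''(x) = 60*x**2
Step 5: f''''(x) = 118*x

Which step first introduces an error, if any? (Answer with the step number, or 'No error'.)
Step 5

Step 5 is incorrect due to a wrong coefficient.
The step shows: 118*x
The correct value should be: 120*x

Explanation: The coefficient 120 was incorrectly written as 118: the term 120*x was incorrectly written as 118*x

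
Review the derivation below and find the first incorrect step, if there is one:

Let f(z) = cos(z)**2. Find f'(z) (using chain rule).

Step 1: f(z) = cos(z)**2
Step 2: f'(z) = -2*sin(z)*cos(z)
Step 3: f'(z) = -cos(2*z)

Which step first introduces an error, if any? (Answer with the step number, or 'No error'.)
Step 3

Step 3 is incorrect due to a wrong trig function.
The step shows: -cos(2*z)
The correct value should be: -sin(2*z)

Explanation: sin(2*z) was incorrectly written as cos(2*z): the term -sin(2*z) was incorrectly written as -cos(2*z)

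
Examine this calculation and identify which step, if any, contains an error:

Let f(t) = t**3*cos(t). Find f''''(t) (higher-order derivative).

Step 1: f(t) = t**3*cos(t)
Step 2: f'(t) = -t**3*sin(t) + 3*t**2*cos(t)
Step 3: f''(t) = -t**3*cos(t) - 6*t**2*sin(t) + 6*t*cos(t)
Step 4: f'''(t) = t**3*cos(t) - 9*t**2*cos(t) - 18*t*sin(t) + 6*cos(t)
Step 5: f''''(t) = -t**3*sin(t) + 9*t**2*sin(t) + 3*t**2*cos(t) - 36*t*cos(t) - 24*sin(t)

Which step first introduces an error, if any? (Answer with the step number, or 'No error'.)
Step 4

Step 4 is incorrect due to a wrong trig function.
The step shows: t**3*cos(t) - 9*t**2*cos(t) - 18*t*sin(t) + 6*cos(t)
The correct value should be: t**3*sin(t) - 9*t**2*cos(t) - 18*t*sin(t) + 6*cos(t)

Explanation: sin(t) was incorrectly written as cos(t): the term t**3*sin(t) was incorrectly written as t**3*cos(t)
The later steps are derived from this incorrect expression, so the error originates in Step 4.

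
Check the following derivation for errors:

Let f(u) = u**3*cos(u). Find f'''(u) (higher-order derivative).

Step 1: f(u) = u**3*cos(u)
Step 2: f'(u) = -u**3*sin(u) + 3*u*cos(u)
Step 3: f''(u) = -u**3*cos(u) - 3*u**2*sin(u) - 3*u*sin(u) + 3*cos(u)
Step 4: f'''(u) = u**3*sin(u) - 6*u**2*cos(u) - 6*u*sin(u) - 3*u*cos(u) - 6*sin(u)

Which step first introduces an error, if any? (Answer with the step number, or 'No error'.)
Step 2

Step 2 is incorrect due to a wrong exponent.
The step shows: -u**3*sin(u) + 3*u*cos(u)
The correct value should be: -u**3*sin(u) + 3*u**2*cos(u)

Explanation: The exponent 2 on u was incorrectly written as 1: the term 3*u**2*cos(u) was incorrectly written as 3*u*cos(u)
The later steps are derived from this incorrect expression, so the error originates in Step 2.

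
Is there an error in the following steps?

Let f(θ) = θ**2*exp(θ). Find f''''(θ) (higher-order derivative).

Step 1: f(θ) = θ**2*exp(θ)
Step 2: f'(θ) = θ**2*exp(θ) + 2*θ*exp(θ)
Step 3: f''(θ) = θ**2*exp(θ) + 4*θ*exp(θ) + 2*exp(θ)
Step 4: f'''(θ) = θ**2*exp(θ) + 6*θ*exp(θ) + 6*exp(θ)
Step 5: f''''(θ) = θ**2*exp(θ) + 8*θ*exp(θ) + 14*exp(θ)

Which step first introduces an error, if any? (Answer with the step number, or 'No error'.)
Step 5

Step 5 is incorrect due to a wrong coefficient.
The step shows: θ**2*exp(θ) + 8*θ*exp(θ) + 14*exp(θ)
The correct value should be: θ**2*exp(θ) + 8*θ*exp(θ) + 12*exp(θ)

Explanation: The coefficient 12 was incorrectly written as 14: the term 12*exp(θ) was incorrectly written as 14*exp(θ)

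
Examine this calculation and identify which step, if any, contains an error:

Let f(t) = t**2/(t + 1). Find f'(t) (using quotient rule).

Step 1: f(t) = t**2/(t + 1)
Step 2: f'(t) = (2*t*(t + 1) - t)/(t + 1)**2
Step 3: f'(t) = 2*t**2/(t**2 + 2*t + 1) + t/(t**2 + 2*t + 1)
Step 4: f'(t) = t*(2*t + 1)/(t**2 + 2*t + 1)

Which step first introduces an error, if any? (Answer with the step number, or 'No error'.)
Step 2

Step 2 is incorrect due to a wrong exponent.
The step shows: (2*t*(t + 1) - t)/(t + 1)**2
The correct value should be: (-t**2 + 2*t*(t + 1))/(t + 1)**2

Explanation: The exponent 2 on t was incorrectly written as 1: the term (-t**2 + 2*t*(t + 1))/(t + 1)**2 was incorrectly written as (2*t*(t + 1) - t)/(t + 1)**2
The later steps are derived from this incorrect expression, so the error originates in Step 2.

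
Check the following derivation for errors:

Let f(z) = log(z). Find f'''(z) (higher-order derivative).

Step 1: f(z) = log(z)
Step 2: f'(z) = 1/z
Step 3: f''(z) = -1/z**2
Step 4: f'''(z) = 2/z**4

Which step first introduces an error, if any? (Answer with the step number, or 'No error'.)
Step 4

Step 4 is incorrect due to a wrong exponent.
The step shows: 2/z**4
The correct value should be: 2/z**3

Explanation: The exponent -3 on z was incorrectly written as -4: the term 2/z**3 was incorrectly written as 2/z**4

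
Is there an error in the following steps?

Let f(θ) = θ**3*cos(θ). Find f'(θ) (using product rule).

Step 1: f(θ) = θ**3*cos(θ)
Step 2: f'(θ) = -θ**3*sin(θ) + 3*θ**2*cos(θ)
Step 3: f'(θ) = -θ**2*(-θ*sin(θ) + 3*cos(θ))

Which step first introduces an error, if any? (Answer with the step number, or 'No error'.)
Step 3

Step 3 is incorrect due to a sign flip.
The step shows: -θ**2*(-θ*sin(θ) + 3*cos(θ))
The correct value should be: θ**2*(-θ*sin(θ) + 3*cos(θ))

Explanation: The sign of the whole expression was flipped: the term θ**2*(-θ*sin(θ) + 3*cos(θ)) was incorrectly written as -θ**2*(-θ*sin(θ) + 3*cos(θ))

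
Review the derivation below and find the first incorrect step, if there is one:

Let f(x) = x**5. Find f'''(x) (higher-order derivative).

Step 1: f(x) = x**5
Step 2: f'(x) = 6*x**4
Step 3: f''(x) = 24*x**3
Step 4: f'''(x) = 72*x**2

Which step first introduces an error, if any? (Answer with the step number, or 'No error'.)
Step 2

Step 2 is incorrect due to a wrong coefficient.
The step shows: 6*x**4
The correct value should be: 5*x**4

Explanation: The coefficient 5 was incorrectly written as 6: the term 5*x**4 was incorrectly written as 6*x**4
The later steps are derived from this incorrect expression, so the error originates in Step 2.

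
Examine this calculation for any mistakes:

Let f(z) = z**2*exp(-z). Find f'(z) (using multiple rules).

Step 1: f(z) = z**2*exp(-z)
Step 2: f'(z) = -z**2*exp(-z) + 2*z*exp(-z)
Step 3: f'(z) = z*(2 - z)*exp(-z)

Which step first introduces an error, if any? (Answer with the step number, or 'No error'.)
No error

All steps in this derivation are correct.
The final answer f'(z) = z*(2 - z)*exp(-z) is valid.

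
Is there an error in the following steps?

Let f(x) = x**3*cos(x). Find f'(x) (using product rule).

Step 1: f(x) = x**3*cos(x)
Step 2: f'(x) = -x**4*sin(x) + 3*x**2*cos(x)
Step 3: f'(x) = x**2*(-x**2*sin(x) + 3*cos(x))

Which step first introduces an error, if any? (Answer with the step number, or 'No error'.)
Step 2

Step 2 is incorrect due to a wrong exponent.
The step shows: -x**4*sin(x) + 3*x**2*cos(x)
The correct value should be: -x**3*sin(x) + 3*x**2*cos(x)

Explanation: The exponent 3 on x was incorrectly written as 4: the term -x**3*sin(x) was incorrectly written as -x**4*sin(x)
The later steps are derived from this incorrect expression, so the error originates in Step 2.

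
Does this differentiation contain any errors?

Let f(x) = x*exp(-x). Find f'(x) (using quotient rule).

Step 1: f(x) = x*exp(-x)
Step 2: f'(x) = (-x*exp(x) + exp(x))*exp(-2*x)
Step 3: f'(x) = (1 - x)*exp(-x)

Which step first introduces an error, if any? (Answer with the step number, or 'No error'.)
No error

All steps in this derivation are correct.
The final answer f'(x) = (1 - x)*exp(-x) is valid.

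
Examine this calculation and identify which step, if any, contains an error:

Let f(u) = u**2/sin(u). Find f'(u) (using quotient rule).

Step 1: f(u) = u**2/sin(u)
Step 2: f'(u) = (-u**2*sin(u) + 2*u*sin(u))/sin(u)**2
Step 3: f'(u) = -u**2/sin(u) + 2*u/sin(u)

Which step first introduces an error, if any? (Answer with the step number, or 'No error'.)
Step 2

Step 2 is incorrect due to a wrong trig function.
The step shows: (-u**2*sin(u) + 2*u*sin(u))/sin(u)**2
The correct value should be: (-u**2*cos(u) + 2*u*sin(u))/sin(u)**2

Explanation: cos(u) was incorrectly written as sin(u): the term (-u**2*cos(u) + 2*u*sin(u))/sin(u)**2 was incorrectly written as (-u**2*sin(u) + 2*u*sin(u))/sin(u)**2
The later steps are derived from this incorrect expression, so the error originates in Step 2.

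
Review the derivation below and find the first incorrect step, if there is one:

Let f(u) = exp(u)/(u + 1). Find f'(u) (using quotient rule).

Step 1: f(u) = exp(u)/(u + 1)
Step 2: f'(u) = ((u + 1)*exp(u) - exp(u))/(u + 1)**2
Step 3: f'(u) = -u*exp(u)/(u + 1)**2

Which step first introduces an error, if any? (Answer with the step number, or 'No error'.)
Step 3

Step 3 is incorrect due to a sign flip.
The step shows: -u*exp(u)/(u + 1)**2
The correct value should be: u*exp(u)/(u + 1)**2

Explanation: The sign of the whole expression was flipped: the term u*exp(u)/(u + 1)**2 was incorrectly written as -u*exp(u)/(u + 1)**2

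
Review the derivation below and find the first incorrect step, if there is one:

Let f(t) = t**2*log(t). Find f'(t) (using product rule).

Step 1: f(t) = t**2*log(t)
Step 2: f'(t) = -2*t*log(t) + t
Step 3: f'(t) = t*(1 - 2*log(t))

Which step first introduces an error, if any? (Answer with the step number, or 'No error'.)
Step 2

Step 2 is incorrect due to a sign flip.
The step shows: -2*t*log(t) + t
The correct value should be: 2*t*log(t) + t

Explanation: The sign of one term was flipped: the term 2*t*log(t) was incorrectly written as -2*t*log(t)
The later steps are derived from this incorrect expression, so the error originates in Step 2.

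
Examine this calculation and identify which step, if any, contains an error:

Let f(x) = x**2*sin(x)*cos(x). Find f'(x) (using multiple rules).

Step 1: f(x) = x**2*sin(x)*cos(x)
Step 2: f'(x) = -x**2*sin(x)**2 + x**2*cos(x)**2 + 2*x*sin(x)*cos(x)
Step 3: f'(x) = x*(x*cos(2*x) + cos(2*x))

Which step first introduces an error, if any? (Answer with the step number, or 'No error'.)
Step 3

Step 3 is incorrect due to a wrong trig function.
The step shows: x*(x*cos(2*x) + cos(2*x))
The correct value should be: x*(x*cos(2*x) + sin(2*x))

Explanation: sin(2*x) was incorrectly written as cos(2*x): the term x*(x*cos(2*x) + sin(2*x)) was incorrectly written as x*(x*cos(2*x) + cos(2*x))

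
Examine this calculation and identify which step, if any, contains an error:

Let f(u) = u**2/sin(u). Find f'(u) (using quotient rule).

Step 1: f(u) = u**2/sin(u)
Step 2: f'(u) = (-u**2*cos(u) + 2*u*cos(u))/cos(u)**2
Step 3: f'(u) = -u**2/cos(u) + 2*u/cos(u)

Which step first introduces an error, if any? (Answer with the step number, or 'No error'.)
Step 2

Step 2 is incorrect due to a wrong trig function.
The step shows: (-u**2*cos(u) + 2*u*cos(u))/cos(u)**2
The correct value should be: (-u**2*cos(u) + 2*u*sin(u))/sin(u)**2

Explanation: sin(u) was incorrectly written as cos(u): the term (-u**2*cos(u) + 2*u*sin(u))/sin(u)**2 was incorrectly written as (-u**2*cos(u) + 2*u*cos(u))/cos(u)**2
The later steps are derived from this incorrect expression, so the error originates in Step 2.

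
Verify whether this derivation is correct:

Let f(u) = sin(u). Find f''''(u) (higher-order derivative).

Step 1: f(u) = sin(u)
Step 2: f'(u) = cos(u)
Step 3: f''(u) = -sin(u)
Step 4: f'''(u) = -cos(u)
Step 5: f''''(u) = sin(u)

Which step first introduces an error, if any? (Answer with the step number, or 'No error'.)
No error

All steps in this derivation are correct.
The final answer f''''(u) = sin(u) is valid.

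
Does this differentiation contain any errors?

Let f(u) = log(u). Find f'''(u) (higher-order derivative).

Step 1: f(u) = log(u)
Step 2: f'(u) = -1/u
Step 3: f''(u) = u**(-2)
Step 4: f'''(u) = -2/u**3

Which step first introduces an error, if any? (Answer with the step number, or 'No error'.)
Step 2

Step 2 is incorrect due to a sign flip.
The step shows: -1/u
The correct value should be: 1/u

Explanation: The sign of the whole expression was flipped: the term 1/u was incorrectly written as -1/u
The later steps are derived from this incorrect expression, so the error originates in Step 2.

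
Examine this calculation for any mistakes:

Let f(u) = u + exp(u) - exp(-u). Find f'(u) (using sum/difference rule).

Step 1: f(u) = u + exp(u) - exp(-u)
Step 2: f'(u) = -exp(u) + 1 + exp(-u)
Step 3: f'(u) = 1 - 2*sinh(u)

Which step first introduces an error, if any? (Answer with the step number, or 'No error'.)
Step 2

Step 2 is incorrect due to a sign flip.
The step shows: -exp(u) + 1 + exp(-u)
The correct value should be: exp(u) + 1 + exp(-u)

Explanation: The sign of one term was flipped: the term exp(u) was incorrectly written as -exp(u)
The later steps are derived from this incorrect expression, so the error originates in Step 2.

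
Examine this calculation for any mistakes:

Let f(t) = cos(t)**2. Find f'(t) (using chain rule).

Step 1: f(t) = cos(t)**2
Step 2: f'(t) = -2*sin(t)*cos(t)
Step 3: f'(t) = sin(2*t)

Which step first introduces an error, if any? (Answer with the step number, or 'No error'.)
Step 3

Step 3 is incorrect due to a sign flip.
The step shows: sin(2*t)
The correct value should be: -sin(2*t)

Explanation: The sign of the whole expression was flipped: the term -sin(2*t) was incorrectly written as sin(2*t)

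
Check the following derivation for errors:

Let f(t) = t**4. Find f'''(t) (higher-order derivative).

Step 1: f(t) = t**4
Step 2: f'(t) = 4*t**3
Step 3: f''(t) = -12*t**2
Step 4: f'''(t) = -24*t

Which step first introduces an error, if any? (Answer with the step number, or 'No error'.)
Step 3

Step 3 is incorrect due to a sign flip.
The step shows: -12*t**2
The correct value should be: 12*t**2

Explanation: The sign of the whole expression was flipped: the term 12*t**2 was incorrectly written as -12*t**2
The later steps are derived from this incorrect expression, so the error originates in Step 3.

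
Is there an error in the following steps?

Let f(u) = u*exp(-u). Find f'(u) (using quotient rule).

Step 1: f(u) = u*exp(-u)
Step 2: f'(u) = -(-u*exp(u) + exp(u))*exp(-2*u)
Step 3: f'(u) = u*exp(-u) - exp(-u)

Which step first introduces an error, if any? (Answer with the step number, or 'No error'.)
Step 2

Step 2 is incorrect due to a sign flip.
The step shows: -(-u*exp(u) + exp(u))*exp(-2*u)
The correct value should be: (-u*exp(u) + exp(u))*exp(-2*u)

Explanation: The sign of the whole expression was flipped: the term (-u*exp(u) + exp(u))*exp(-2*u) was incorrectly written as -(-u*exp(u) + exp(u))*exp(-2*u)
The later steps are derived from this incorrect expression, so the error originates in Step 2.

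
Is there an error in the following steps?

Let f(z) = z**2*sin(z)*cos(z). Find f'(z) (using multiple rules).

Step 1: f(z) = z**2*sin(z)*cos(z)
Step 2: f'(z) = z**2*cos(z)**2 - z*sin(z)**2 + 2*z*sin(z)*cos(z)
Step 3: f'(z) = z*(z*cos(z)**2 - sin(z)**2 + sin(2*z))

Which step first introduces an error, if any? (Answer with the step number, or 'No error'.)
Step 2

Step 2 is incorrect due to a wrong exponent.
The step shows: z**2*cos(z)**2 - z*sin(z)**2 + 2*z*sin(z)*cos(z)
The correct value should be: -z**2*sin(z)**2 + z**2*cos(z)**2 + 2*z*sin(z)*cos(z)

Explanation: The exponent 2 on z was incorrectly written as 1: the term -z**2*sin(z)**2 was incorrectly written as -z*sin(z)**2
The later steps are derived from this incorrect expression, so the error originates in Step 2.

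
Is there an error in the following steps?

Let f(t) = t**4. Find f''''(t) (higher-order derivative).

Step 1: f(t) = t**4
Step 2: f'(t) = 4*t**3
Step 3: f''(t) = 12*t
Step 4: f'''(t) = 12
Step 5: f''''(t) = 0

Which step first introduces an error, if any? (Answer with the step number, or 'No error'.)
Step 3

Step 3 is incorrect due to a wrong exponent.
The step shows: 12*t
The correct value should be: 12*t**2

Explanation: The exponent 2 on t was incorrectly written as 1: the term 12*t**2 was incorrectly written as 12*t
The later steps are derived from this incorrect expression, so the error originates in Step 3.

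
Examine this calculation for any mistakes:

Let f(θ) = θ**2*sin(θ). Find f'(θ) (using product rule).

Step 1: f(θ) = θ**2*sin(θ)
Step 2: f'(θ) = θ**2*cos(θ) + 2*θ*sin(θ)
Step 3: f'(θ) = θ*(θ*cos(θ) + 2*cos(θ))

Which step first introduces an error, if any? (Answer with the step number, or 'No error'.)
Step 3

Step 3 is incorrect due to a wrong trig function.
The step shows: θ*(θ*cos(θ) + 2*cos(θ))
The correct value should be: θ*(θ*cos(θ) + 2*sin(θ))

Explanation: sin(θ) was incorrectly written as cos(θ): the term θ*(θ*cos(θ) + 2*sin(θ)) was incorrectly written as θ*(θ*cos(θ) + 2*cos(θ))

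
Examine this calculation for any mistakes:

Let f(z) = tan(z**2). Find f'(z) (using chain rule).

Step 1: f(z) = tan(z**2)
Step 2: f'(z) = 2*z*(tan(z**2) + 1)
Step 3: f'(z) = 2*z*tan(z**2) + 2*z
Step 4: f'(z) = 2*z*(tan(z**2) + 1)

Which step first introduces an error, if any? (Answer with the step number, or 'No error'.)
Step 2

Step 2 is incorrect due to a wrong exponent.
The step shows: 2*z*(tan(z**2) + 1)
The correct value should be: 2*z*(tan(z**2)**2 + 1)

Explanation: The exponent 2 on tan(z**2) was incorrectly written as 1: the term 2*z*(tan(z**2)**2 + 1) was incorrectly written as 2*z*(tan(z**2) + 1)
The later steps are derived from this incorrect expression, so the error originates in Step 2.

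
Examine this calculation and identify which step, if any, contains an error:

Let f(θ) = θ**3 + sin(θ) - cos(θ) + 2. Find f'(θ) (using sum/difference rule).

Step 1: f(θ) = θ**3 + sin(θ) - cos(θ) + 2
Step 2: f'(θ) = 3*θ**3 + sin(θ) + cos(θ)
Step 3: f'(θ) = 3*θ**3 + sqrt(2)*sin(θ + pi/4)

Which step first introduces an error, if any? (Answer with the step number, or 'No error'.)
Step 2

Step 2 is incorrect due to a wrong exponent.
The step shows: 3*θ**3 + sin(θ) + cos(θ)
The correct value should be: 3*θ**2 + sin(θ) + cos(θ)

Explanation: The exponent 2 on θ was incorrectly written as 3: the term 3*θ**2 was incorrectly written as 3*θ**3
The later steps are derived from this incorrect expression, so the error originates in Step 2.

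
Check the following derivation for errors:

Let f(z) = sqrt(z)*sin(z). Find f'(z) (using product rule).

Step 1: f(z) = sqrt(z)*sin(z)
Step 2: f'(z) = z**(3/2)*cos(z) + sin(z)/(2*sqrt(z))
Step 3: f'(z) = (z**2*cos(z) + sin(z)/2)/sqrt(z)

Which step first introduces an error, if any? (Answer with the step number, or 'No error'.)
Step 2

Step 2 is incorrect due to a wrong exponent.
The step shows: z**(3/2)*cos(z) + sin(z)/(2*sqrt(z))
The correct value should be: sqrt(z)*cos(z) + sin(z)/(2*sqrt(z))

Explanation: The exponent 1/2 on z was incorrectly written as 3/2: the term sqrt(z)*cos(z) was incorrectly written as z**(3/2)*cos(z)
The later steps are derived from this incorrect expression, so the error originates in Step 2.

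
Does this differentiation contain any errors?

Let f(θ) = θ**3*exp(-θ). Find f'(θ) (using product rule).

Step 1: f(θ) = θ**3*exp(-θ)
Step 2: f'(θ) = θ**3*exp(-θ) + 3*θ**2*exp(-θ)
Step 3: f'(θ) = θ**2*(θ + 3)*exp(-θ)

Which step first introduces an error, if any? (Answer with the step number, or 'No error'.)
Step 2

Step 2 is incorrect due to a sign flip.
The step shows: θ**3*exp(-θ) + 3*θ**2*exp(-θ)
The correct value should be: -θ**3*exp(-θ) + 3*θ**2*exp(-θ)

Explanation: The sign of one term was flipped: the term -θ**3*exp(-θ) was incorrectly written as θ**3*exp(-θ)
The later steps are derived from this incorrect expression, so the error originates in Step 2.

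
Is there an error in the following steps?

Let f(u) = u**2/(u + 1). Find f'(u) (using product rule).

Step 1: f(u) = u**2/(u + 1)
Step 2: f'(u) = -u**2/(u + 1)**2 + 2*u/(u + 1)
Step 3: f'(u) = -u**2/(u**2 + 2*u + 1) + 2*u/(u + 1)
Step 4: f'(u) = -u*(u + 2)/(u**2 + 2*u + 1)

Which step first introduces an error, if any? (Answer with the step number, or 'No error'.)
Step 4

Step 4 is incorrect due to a sign flip.
The step shows: -u*(u + 2)/(u**2 + 2*u + 1)
The correct value should be: u*(u + 2)/(u**2 + 2*u + 1)

Explanation: The sign of the whole expression was flipped: the term u*(u + 2)/(u**2 + 2*u + 1) was incorrectly written as -u*(u + 2)/(u**2 + 2*u + 1)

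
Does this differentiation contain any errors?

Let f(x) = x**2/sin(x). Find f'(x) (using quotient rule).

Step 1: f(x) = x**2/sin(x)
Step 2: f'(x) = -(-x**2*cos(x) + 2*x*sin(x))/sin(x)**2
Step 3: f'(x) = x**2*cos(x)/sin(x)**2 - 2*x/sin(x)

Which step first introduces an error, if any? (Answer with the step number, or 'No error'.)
Step 2

Step 2 is incorrect due to a sign flip.
The step shows: -(-x**2*cos(x) + 2*x*sin(x))/sin(x)**2
The correct value should be: (-x**2*cos(x) + 2*x*sin(x))/sin(x)**2

Explanation: The sign of the whole expression was flipped: the term (-x**2*cos(x) + 2*x*sin(x))/sin(x)**2 was incorrectly written as -(-x**2*cos(x) + 2*x*sin(x))/sin(x)**2
The later steps are derived from this incorrect expression, so the error originates in Step 2.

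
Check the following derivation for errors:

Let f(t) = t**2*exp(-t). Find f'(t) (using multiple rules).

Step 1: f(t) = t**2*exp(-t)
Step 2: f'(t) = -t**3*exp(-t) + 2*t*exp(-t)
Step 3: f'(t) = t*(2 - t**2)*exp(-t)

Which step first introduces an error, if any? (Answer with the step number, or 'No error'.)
Step 2

Step 2 is incorrect due to a wrong exponent.
The step shows: -t**3*exp(-t) + 2*t*exp(-t)
The correct value should be: -t**2*exp(-t) + 2*t*exp(-t)

Explanation: The exponent 2 on t was incorrectly written as 3: the term -t**2*exp(-t) was incorrectly written as -t**3*exp(-t)
The later steps are derived from this incorrect expression, so the error originates in Step 2.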